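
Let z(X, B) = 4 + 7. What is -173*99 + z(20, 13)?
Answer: -17116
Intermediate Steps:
z(X, B) = 11
-173*99 + z(20, 13) = -173*99 + 11 = -17127 + 11 = -17116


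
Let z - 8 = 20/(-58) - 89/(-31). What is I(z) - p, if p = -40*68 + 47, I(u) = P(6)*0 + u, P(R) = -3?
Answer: 2412490/899 ≈ 2683.5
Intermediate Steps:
z = 9463/899 (z = 8 + (20/(-58) - 89/(-31)) = 8 + (20*(-1/58) - 89*(-1/31)) = 8 + (-10/29 + 89/31) = 8 + 2271/899 = 9463/899 ≈ 10.526)
I(u) = u (I(u) = -3*0 + u = 0 + u = u)
p = -2673 (p = -2720 + 47 = -2673)
I(z) - p = 9463/899 - 1*(-2673) = 9463/899 + 2673 = 2412490/899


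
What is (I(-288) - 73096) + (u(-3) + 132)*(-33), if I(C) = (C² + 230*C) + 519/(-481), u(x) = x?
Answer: -29172688/481 ≈ -60650.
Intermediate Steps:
I(C) = -519/481 + C² + 230*C (I(C) = (C² + 230*C) + 519*(-1/481) = (C² + 230*C) - 519/481 = -519/481 + C² + 230*C)
(I(-288) - 73096) + (u(-3) + 132)*(-33) = ((-519/481 + (-288)² + 230*(-288)) - 73096) + (-3 + 132)*(-33) = ((-519/481 + 82944 - 66240) - 73096) + 129*(-33) = (8034105/481 - 73096) - 4257 = -27125071/481 - 4257 = -29172688/481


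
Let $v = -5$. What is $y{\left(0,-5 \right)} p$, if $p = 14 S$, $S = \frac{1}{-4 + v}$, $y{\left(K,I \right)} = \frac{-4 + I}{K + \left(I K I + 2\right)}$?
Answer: $7$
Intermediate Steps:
$y{\left(K,I \right)} = \frac{-4 + I}{2 + K + K I^{2}}$ ($y{\left(K,I \right)} = \frac{-4 + I}{K + \left(K I^{2} + 2\right)} = \frac{-4 + I}{K + \left(2 + K I^{2}\right)} = \frac{-4 + I}{2 + K + K I^{2}}$)
$S = - \frac{1}{9}$ ($S = \frac{1}{-4 - 5} = \frac{1}{-9} = - \frac{1}{9} \approx -0.11111$)
$p = - \frac{14}{9}$ ($p = 14 \left(- \frac{1}{9}\right) = - \frac{14}{9} \approx -1.5556$)
$y{\left(0,-5 \right)} p = \frac{-4 - 5}{2 + 0 + 0 \left(-5\right)^{2}} \left(- \frac{14}{9}\right) = \frac{1}{2 + 0 + 0 \cdot 25} \left(-9\right) \left(- \frac{14}{9}\right) = \frac{1}{2 + 0 + 0} \left(-9\right) \left(- \frac{14}{9}\right) = \frac{1}{2} \left(-9\right) \left(- \frac{14}{9}\right) = \left(- \frac{9}{2}\right) \left(- \frac{14}{9}\right) = 7$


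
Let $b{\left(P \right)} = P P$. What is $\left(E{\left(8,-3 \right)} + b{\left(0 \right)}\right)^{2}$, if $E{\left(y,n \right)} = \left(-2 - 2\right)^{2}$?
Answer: $256$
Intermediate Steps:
$b{\left(P \right)} = P^{2}$
$E{\left(y,n \right)} = 16$ ($E{\left(y,n \right)} = \left(-4\right)^{2} = 16$)
$\left(E{\left(8,-3 \right)} + b{\left(0 \right)}\right)^{2} = \left(16 + 0^{2}\right)^{2} = \left(16 + 0\right)^{2} = 16^{2} = 256$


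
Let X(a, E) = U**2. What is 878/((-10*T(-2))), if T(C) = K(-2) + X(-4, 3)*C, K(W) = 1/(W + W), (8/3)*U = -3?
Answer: 14048/445 ≈ 31.569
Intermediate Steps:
U = -9/8 (U = (3/8)*(-3) = -9/8 ≈ -1.1250)
X(a, E) = 81/64 (X(a, E) = (-9/8)**2 = 81/64)
K(W) = 1/(2*W)
T(C) = -1/4 + 81*C/64 (T(C) = (1/2)/(-2) + 81*C/64 = (1/2)*(-1/2) + 81*C/64 = -1/4 + 81*C/64)
878/((-10*T(-2))) = 878/((-10*(-1/4 + (81/64)*(-2)))) = 878/((-10*(-1/4 - 81/32))) = 878/((-10*(-89/32))) = 878/(445/16) = 878*(16/445) = 14048/445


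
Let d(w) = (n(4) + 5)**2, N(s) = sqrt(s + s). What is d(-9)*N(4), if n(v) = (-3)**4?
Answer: 14792*sqrt(2) ≈ 20919.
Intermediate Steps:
n(v) = 81
N(s) = sqrt(2)*sqrt(s) (N(s) = sqrt(2*s) = sqrt(2)*sqrt(s))
d(w) = 7396 (d(w) = (81 + 5)**2 = 86**2 = 7396)
d(-9)*N(4) = 7396*(sqrt(2)*sqrt(4)) = 7396*(sqrt(2)*2) = 7396*(2*sqrt(2)) = 14792*sqrt(2)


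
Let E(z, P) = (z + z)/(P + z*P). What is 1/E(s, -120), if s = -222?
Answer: -2210/37 ≈ -59.730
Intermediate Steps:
E(z, P) = 2*z/(P + P*z) (E(z, P) = (2*z)/(P + P*z) = 2*z/(P + P*z))
1/E(s, -120) = 1/(2*(-222)/(-120*(1 - 222))) = 1/(2*(-222)*(-1/120)/(-221)) = 1/(2*(-222)*(-1/120)*(-1/221)) = 1/(-37/2210) = -2210/37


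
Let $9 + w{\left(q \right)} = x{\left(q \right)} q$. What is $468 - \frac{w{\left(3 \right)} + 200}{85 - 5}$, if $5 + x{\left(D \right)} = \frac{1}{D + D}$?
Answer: $\frac{74527}{160} \approx 465.79$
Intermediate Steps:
$x{\left(D \right)} = -5 + \frac{1}{2 D}$ ($x{\left(D \right)} = -5 + \frac{1}{D + D} = -5 + \frac{1}{2 D}$)
$w{\left(q \right)} = -9 + q \left(-5 + \frac{1}{2 q}\right)$ ($w{\left(q \right)} = -9 + \left(-5 + \frac{1}{2 q}\right) q = -9 + q \left(-5 + \frac{1}{2 q}\right)$)
$468 - \frac{w{\left(3 \right)} + 200}{85 - 5} = 468 - \frac{\left(- \frac{17}{2} - 15\right) + 200}{85 - 5} = 468 - \frac{\left(- \frac{17}{2} - 15\right) + 200}{80} = 468 - \left(- \frac{47}{2} + 200\right) \frac{1}{80} = 468 - \frac{353}{2} \cdot \frac{1}{80} = 468 - \frac{353}{160} = \frac{74527}{160}$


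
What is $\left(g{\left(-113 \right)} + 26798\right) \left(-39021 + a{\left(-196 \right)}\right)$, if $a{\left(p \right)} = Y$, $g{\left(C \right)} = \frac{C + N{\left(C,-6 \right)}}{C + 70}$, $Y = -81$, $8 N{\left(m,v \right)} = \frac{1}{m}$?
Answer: $- \frac{20368114669959}{19436} \approx -1.048 \cdot 10^{9}$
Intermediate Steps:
$N{\left(m,v \right)} = \frac{1}{8 m}$
$g{\left(C \right)} = \frac{C + \frac{1}{8 C}}{70 + C}$ ($g{\left(C \right)} = \frac{C + \frac{1}{8 C}}{C + 70} = \frac{C + \frac{1}{8 C}}{70 + C}$)
$a{\left(p \right)} = -81$
$\left(g{\left(-113 \right)} + 26798\right) \left(-39021 + a{\left(-196 \right)}\right) = \left(\frac{\frac{1}{8} + \left(-113\right)^{2}}{\left(-113\right) \left(70 - 113\right)} + 26798\right) \left(-39021 - 81\right) = \left(- \frac{\frac{1}{8} + 12769}{113 \left(-43\right)} + 26798\right) \left(-39102\right) = \left(\left(- \frac{1}{113}\right) \left(- \frac{1}{43}\right) \frac{102153}{8} + 26798\right) \left(-39102\right) = \left(\frac{102153}{38872} + 26798\right) \left(-39102\right) = \frac{1041794009}{38872} \left(-39102\right) = - \frac{20368114669959}{19436}$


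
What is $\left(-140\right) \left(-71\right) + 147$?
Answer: $10087$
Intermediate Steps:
$\left(-140\right) \left(-71\right) + 147 = 9940 + 147 = 10087$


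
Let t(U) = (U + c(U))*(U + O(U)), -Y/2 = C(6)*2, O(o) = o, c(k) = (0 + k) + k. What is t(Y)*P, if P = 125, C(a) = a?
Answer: 432000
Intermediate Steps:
c(k) = 2*k (c(k) = k + k = 2*k)
Y = -24 (Y = -12*2 = -2*12 = -24)
t(U) = 6*U**2 (t(U) = (U + 2*U)*(U + U) = (3*U)*(2*U) = 6*U**2)
t(Y)*P = (6*(-24)**2)*125 = (6*576)*125 = 3456*125 = 432000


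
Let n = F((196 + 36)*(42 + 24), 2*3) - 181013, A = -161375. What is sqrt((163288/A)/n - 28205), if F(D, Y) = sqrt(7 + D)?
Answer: sqrt(-5318245386504641585 + 29380461003125*sqrt(15319))/(32275*sqrt(181013 - sqrt(15319))) ≈ 167.94*I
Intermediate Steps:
n = -181013 + sqrt(15319) (n = sqrt(7 + (196 + 36)*(42 + 24)) - 181013 = sqrt(7 + 232*66) - 181013 = sqrt(7 + 15312) - 181013 = sqrt(15319) - 181013 = -181013 + sqrt(15319) ≈ -1.8089e+5)
sqrt((163288/A)/n - 28205) = sqrt((163288/(-161375))/(-181013 + sqrt(15319)) - 28205) = sqrt((163288*(-1/161375))/(-181013 + sqrt(15319)) - 28205) = sqrt(-163288/(161375*(-181013 + sqrt(15319))) - 28205) = sqrt(-28205 - 163288/(161375*(-181013 + sqrt(15319))))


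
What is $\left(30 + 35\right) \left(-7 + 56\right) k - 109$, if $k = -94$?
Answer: $-299499$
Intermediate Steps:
$\left(30 + 35\right) \left(-7 + 56\right) k - 109 = \left(30 + 35\right) \left(-7 + 56\right) \left(-94\right) - 109 = 65 \cdot 49 \left(-94\right) - 109 = 3185 \left(-94\right) - 109 = -299390 - 109 = -299499$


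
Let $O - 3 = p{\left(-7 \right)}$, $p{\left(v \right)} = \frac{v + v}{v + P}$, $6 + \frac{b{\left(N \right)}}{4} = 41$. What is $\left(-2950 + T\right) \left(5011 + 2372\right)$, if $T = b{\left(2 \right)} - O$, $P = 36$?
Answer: $- \frac{602179629}{29} \approx -2.0765 \cdot 10^{7}$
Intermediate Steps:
$b{\left(N \right)} = 140$ ($b{\left(N \right)} = -24 + 4 \cdot 41 = -24 + 164 = 140$)
$p{\left(v \right)} = \frac{2 v}{36 + v}$ ($p{\left(v \right)} = \frac{v + v}{v + 36} = \frac{2 v}{36 + v}$)
$O = \frac{73}{29}$ ($O = 3 + 2 \left(-7\right) \frac{1}{36 - 7} = 3 + 2 \left(-7\right) \frac{1}{29} = 3 - \frac{14}{29} = \frac{73}{29} \approx 2.5172$)
$T = \frac{3987}{29}$ ($T = 140 - \frac{73}{29} = \frac{3987}{29} \approx 137.48$)
$\left(-2950 + T\right) \left(5011 + 2372\right) = \left(-2950 + \frac{3987}{29}\right) \left(5011 + 2372\right) = \left(- \frac{81563}{29}\right) 7383 = - \frac{602179629}{29}$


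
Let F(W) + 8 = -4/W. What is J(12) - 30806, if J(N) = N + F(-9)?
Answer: -277214/9 ≈ -30802.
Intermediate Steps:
F(W) = -8 - 4/W
J(N) = -68/9 + N (J(N) = N + (-8 - 4/(-9)) = N + (-8 - 4*(-⅑)) = N + (-8 + 4/9) = N - 68/9 = -68/9 + N)
J(12) - 30806 = (-68/9 + 12) - 30806 = 40/9 - 30806 = -277214/9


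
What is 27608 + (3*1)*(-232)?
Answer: 26912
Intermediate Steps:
27608 + (3*1)*(-232) = 27608 + 3*(-232) = 27608 - 696 = 26912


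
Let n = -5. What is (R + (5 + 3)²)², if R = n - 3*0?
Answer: 3481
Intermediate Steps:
R = -5 (R = -5 - 3*0 = -5 + 0 = -5)
(R + (5 + 3)²)² = (-5 + (5 + 3)²)² = (-5 + 8²)² = (-5 + 64)² = 59² = 3481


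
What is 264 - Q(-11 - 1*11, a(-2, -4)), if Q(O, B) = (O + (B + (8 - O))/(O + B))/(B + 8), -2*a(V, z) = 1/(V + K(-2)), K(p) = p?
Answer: 3035728/11375 ≈ 266.88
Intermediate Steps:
a(V, z) = -1/(2*(-2 + V)) (a(V, z) = -1/(2*(V - 2)) = -1/(2*(-2 + V)))
Q(O, B) = (O + (8 + B - O)/(B + O))/(8 + B)
264 - Q(-11 - 1*11, a(-2, -4)) = 264 - (8 - 1/(-4 + 2*(-2)) + (-11 - 1*11)**2 - (-11 - 1*11) + (-1/(-4 + 2*(-2)))*(-11 - 1*11))/((-1/(-4 + 2*(-2)))**2 + 8*(-1/(-4 + 2*(-2))) + 8*(-11 - 1*11) + (-1/(-4 + 2*(-2)))*(-11 - 1*11)) = 264 - (8 - 1/(-4 - 4) + (-11 - 11)**2 - (-11 - 11) + (-1/(-4 - 4))*(-11 - 11))/((-1/(-4 - 4))**2 + 8*(-1/(-4 - 4)) + 8*(-11 - 11) + (-1/(-4 - 4))*(-11 - 11)) = 264 - (8 - 1/(-8) + (-22)**2 - 1*(-22) - 1/(-8)*(-22))/((-1/(-8))**2 + 8*(-1/(-8)) + 8*(-22) - 1/(-8)*(-22)) = 264 - (8 - 1*(-1/8) + 484 + 22 - 1*(-1/8)*(-22))/((-1*(-1/8))**2 + 8*(-1*(-1/8)) - 176 - 1*(-1/8)*(-22)) = 264 - (8 + 1/8 + 484 + 22 + (1/8)*(-22))/((1/8)**2 + 8*(1/8) - 176 + (1/8)*(-22)) = 264 - (8 + 1/8 + 484 + 22 - 11/4)/(1/64 + 1 - 176 - 11/4) = 264 - 4091/((-11375/64)*8) = 264 - (-64)*4091/(11375*8) = 264 - 1*(-32728/11375) = 264 + 32728/11375 = 3035728/11375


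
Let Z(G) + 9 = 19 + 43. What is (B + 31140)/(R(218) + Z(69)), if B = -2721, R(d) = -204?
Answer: -28419/151 ≈ -188.21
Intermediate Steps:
Z(G) = 53 (Z(G) = -9 + (19 + 43) = -9 + 62 = 53)
(B + 31140)/(R(218) + Z(69)) = (-2721 + 31140)/(-204 + 53) = 28419/(-151) = 28419*(-1/151) = -28419/151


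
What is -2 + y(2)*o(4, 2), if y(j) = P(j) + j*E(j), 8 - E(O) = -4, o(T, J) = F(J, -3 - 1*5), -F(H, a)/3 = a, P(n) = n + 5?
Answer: 742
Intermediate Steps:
P(n) = 5 + n
F(H, a) = -3*a
o(T, J) = 24 (o(T, J) = -3*(-3 - 1*5) = -3*(-3 - 5) = -3*(-8) = 24)
E(O) = 12 (E(O) = 8 - 1*(-4) = 8 + 4 = 12)
y(j) = 5 + 13*j (y(j) = (5 + j) + j*12 = (5 + j) + 12*j = 5 + 13*j)
-2 + y(2)*o(4, 2) = -2 + (5 + 13*2)*24 = -2 + (5 + 26)*24 = -2 + 31*24 = -2 + 744 = 742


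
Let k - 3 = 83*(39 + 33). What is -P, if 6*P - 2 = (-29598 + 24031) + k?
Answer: -69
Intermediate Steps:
k = 5979 (k = 3 + 83*(39 + 33) = 3 + 83*72 = 3 + 5976 = 5979)
P = 69 (P = ⅓ + ((-29598 + 24031) + 5979)/6 = ⅓ + (-5567 + 5979)/6 = ⅓ + (⅙)*412 = ⅓ + 206/3 = 69)
-P = -1*69 = -69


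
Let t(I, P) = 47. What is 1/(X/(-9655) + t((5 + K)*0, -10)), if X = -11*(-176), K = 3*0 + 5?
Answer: 9655/451849 ≈ 0.021368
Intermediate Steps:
K = 5 (K = 0 + 5 = 5)
X = 1936
1/(X/(-9655) + t((5 + K)*0, -10)) = 1/(1936/(-9655) + 47) = 1/(1936*(-1/9655) + 47) = 1/(-1936/9655 + 47) = 1/(451849/9655) = 9655/451849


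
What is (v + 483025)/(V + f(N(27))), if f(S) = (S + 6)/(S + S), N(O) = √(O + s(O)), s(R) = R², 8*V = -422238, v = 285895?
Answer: -2727179005152/187195628293 - 1230272*√21/187195628293 ≈ -14.569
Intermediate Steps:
V = -211119/4 (V = (⅛)*(-422238) = -211119/4 ≈ -52780.)
N(O) = √(O + O²)
f(S) = (6 + S)/(2*S) (f(S) = (6 + S)/((2*S)) = (6 + S)*(1/(2*S)) = (6 + S)/(2*S))
(v + 483025)/(V + f(N(27))) = (285895 + 483025)/(-211119/4 + (6 + √(27*(1 + 27)))/(2*(√(27*(1 + 27))))) = 768920/(-211119/4 + (6 + √(27*28))/(2*(√(27*28)))) = 768920/(-211119/4 + (6 + √756)/(2*(√756))) = 768920/(-211119/4 + (6 + 6*√21)/(2*((6*√21)))) = 768920/(-211119/4 + (√21/126)*(6 + 6*√21)/2) = 768920/(-211119/4 + √21*(6 + 6*√21)/252)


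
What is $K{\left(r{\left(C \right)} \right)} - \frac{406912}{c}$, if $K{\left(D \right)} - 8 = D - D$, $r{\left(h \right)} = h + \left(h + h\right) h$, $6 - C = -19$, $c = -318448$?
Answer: $\frac{184656}{19903} \approx 9.2778$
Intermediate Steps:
$C = 25$ ($C = 6 - -19 = 6 + 19 = 25$)
$r{\left(h \right)} = h + 2 h^{2}$ ($r{\left(h \right)} = h + 2 h h = h + 2 h^{2}$)
$K{\left(D \right)} = 8$ ($K{\left(D \right)} = 8 + \left(D - D\right) = 8 + 0 = 8$)
$K{\left(r{\left(C \right)} \right)} - \frac{406912}{c} = 8 - \frac{406912}{-318448} = 8 - - \frac{25432}{19903} = 8 + \frac{25432}{19903} = \frac{184656}{19903}$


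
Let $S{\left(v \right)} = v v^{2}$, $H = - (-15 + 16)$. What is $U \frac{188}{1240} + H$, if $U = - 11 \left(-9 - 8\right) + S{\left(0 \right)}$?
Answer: $\frac{8479}{310} \approx 27.352$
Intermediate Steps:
$H = -1$ ($H = \left(-1\right) 1 = -1$)
$S{\left(v \right)} = v^{3}$
$U = 187$ ($U = - 11 \left(-9 - 8\right) + 0^{3} = - 11 \left(-9 - 8\right) + 0 = \left(-11\right) \left(-17\right) + 0 = 187 + 0 = 187$)
$U \frac{188}{1240} + H = 187 \cdot \frac{188}{1240} - 1 = 187 \cdot 188 \cdot \frac{1}{1240} - 1 = 187 \cdot \frac{47}{310} - 1 = \frac{8789}{310} - 1 = \frac{8479}{310}$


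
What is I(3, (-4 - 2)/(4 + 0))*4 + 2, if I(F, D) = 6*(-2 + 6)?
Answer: 98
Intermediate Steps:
I(F, D) = 24 (I(F, D) = 6*4 = 24)
I(3, (-4 - 2)/(4 + 0))*4 + 2 = 24*4 + 2 = 96 + 2 = 98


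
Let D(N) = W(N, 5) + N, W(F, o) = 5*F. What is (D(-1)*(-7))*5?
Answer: 210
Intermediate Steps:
D(N) = 6*N (D(N) = 5*N + N = 6*N)
(D(-1)*(-7))*5 = ((6*(-1))*(-7))*5 = -6*(-7)*5 = 42*5 = 210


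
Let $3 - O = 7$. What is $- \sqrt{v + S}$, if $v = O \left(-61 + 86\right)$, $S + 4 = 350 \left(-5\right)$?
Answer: $- 3 i \sqrt{206} \approx - 43.058 i$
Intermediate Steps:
$S = -1754$ ($S = -4 + 350 \left(-5\right) = -4 - 1750 = -1754$)
$O = -4$ ($O = 3 - 7 = -4$)
$v = -100$ ($v = - 4 \left(-61 + 86\right) = \left(-4\right) 25 = -100$)
$- \sqrt{v + S} = - \sqrt{-100 - 1754} = - \sqrt{-1854} = - 3 i \sqrt{206}$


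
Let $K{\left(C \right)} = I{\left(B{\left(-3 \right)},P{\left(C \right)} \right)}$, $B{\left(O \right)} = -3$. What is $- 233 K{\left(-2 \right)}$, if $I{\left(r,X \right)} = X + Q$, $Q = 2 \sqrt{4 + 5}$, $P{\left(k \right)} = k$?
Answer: $-932$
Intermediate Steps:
$Q = 6$ ($Q = 2 \sqrt{9} = 2 \cdot 3 = 6$)
$I{\left(r,X \right)} = 6 + X$ ($I{\left(r,X \right)} = X + 6 = 6 + X$)
$K{\left(C \right)} = 6 + C$
$- 233 K{\left(-2 \right)} = - 233 \left(6 - 2\right) = \left(-233\right) 4 = -932$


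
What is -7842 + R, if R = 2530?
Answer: -5312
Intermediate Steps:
-7842 + R = -7842 + 2530 = -5312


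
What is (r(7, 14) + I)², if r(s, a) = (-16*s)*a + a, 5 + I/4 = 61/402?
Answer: 100015327504/40401 ≈ 2.4756e+6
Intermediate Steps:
I = -3898/201 (I = -20 + 4*(61/402) = -20 + 122/201 = -3898/201 ≈ -19.393)
r(s, a) = a - 16*a*s (r(s, a) = -16*a*s + a = a - 16*a*s)
(r(7, 14) + I)² = (14*(1 - 16*7) - 3898/201)² = (14*(1 - 112) - 3898/201)² = (14*(-111) - 3898/201)² = (-1554 - 3898/201)² = (-316252/201)² = 100015327504/40401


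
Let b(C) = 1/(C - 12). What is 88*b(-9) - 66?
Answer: -1474/21 ≈ -70.190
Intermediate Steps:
b(C) = 1/(-12 + C)
88*b(-9) - 66 = 88/(-12 - 9) - 66 = 88/(-21) - 66 = 88*(-1/21) - 66 = -88/21 - 66 = -1474/21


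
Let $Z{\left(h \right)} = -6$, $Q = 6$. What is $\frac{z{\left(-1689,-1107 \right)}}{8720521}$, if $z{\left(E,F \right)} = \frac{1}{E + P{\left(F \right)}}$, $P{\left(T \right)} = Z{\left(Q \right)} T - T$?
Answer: $\frac{1}{52846357260} \approx 1.8923 \cdot 10^{-11}$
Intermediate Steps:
$P{\left(T \right)} = - 7 T$ ($P{\left(T \right)} = - 6 T - T = - 7 T$)
$z{\left(E,F \right)} = \frac{1}{E - 7 F}$
$\frac{z{\left(-1689,-1107 \right)}}{8720521} = \frac{1}{\left(-1689 - -7749\right) 8720521} = \frac{1}{-1689 + 7749} \cdot \frac{1}{8720521} = \frac{1}{6060} \cdot \frac{1}{8720521} = \frac{1}{52846357260}$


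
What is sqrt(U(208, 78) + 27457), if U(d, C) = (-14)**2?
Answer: sqrt(27653) ≈ 166.29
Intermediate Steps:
U(d, C) = 196
sqrt(U(208, 78) + 27457) = sqrt(196 + 27457) = sqrt(27653)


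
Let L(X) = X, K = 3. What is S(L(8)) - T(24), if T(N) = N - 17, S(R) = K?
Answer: -4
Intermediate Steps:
S(R) = 3
T(N) = -17 + N
S(L(8)) - T(24) = 3 - (-17 + 24) = 3 - 1*7 = 3 - 7 = -4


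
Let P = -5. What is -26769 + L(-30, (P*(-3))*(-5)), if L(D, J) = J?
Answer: -26844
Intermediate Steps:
-26769 + L(-30, (P*(-3))*(-5)) = -26769 - 5*(-3)*(-5) = -26769 + 15*(-5) = -26769 - 75 = -26844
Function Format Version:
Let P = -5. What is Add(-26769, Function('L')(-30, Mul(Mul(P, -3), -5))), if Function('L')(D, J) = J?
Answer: -26844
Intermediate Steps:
Add(-26769, Function('L')(-30, Mul(Mul(P, -3), -5))) = Add(-26769, Mul(Mul(-5, -3), -5)) = Add(-26769, Mul(15, -5)) = Add(-26769, -75) = -26844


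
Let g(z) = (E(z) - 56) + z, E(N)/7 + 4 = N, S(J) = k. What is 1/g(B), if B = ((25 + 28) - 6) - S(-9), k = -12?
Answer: 1/388 ≈ 0.0025773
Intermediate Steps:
S(J) = -12
E(N) = -28 + 7*N
B = 59 (B = ((25 + 28) - 6) - 1*(-12) = (53 - 6) + 12 = 47 + 12 = 59)
g(z) = -84 + 8*z (g(z) = ((-28 + 7*z) - 56) + z = (-84 + 7*z) + z = -84 + 8*z)
1/g(B) = 1/(-84 + 8*59) = 1/(-84 + 472) = 1/388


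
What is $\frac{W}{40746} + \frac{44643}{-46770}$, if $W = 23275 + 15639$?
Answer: $\frac{164017}{317615070} \approx 0.0005164$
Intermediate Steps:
$W = 38914$
$\frac{W}{40746} + \frac{44643}{-46770} = \frac{38914}{40746} + \frac{44643}{-46770} = 38914 \cdot \frac{1}{40746} + 44643 \left(- \frac{1}{46770}\right) = \frac{19457}{20373} - \frac{14881}{15590} = \frac{164017}{317615070}$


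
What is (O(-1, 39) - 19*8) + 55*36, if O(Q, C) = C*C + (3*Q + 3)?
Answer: 3349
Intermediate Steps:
O(Q, C) = 3 + C² + 3*Q (O(Q, C) = C² + (3 + 3*Q) = 3 + C² + 3*Q)
(O(-1, 39) - 19*8) + 55*36 = ((3 + 39² + 3*(-1)) - 19*8) + 55*36 = ((3 + 1521 - 3) - 152) + 1980 = (1521 - 152) + 1980 = 1369 + 1980 = 3349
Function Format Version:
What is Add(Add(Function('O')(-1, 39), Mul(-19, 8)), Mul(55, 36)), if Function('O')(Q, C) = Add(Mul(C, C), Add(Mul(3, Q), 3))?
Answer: 3349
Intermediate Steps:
Function('O')(Q, C) = Add(3, Pow(C, 2), Mul(3, Q)) (Function('O')(Q, C) = Add(Pow(C, 2), Add(3, Mul(3, Q))) = Add(3, Pow(C, 2), Mul(3, Q)))
Add(Add(Function('O')(-1, 39), Mul(-19, 8)), Mul(55, 36)) = Add(Add(Add(3, Pow(39, 2), Mul(3, -1)), Mul(-19, 8)), Mul(55, 36)) = Add(Add(Add(3, 1521, -3), -152), 1980) = Add(Add(1521, -152), 1980) = Add(1369, 1980) = 3349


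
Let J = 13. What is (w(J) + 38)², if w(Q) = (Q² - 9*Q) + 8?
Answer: 9604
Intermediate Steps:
w(Q) = 8 + Q² - 9*Q
(w(J) + 38)² = ((8 + 13² - 9*13) + 38)² = ((8 + 169 - 117) + 38)² = (60 + 38)² = 98² = 9604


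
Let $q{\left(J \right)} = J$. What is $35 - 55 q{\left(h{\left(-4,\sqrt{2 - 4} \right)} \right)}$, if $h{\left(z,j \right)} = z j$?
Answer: $35 + 220 i \sqrt{2} \approx 35.0 + 311.13 i$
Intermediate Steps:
$h{\left(z,j \right)} = j z$
$35 - 55 q{\left(h{\left(-4,\sqrt{2 - 4} \right)} \right)} = 35 - 55 \sqrt{2 - 4} \left(-4\right) = 35 - 55 \sqrt{-2} \left(-4\right) = 35 - 55 i \sqrt{2} \left(-4\right) = 35 - 55 \left(- 4 i \sqrt{2}\right) = 35 + 220 i \sqrt{2}$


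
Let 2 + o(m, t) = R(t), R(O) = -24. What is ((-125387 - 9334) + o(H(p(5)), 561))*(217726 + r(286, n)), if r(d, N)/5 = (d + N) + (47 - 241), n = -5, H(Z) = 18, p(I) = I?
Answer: -29396540267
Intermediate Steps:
o(m, t) = -26 (o(m, t) = -2 - 24 = -26)
r(d, N) = -970 + 5*N + 5*d (r(d, N) = 5*((d + N) + (47 - 241)) = 5*((N + d) - 194) = 5*(-194 + N + d) = -970 + 5*N + 5*d)
((-125387 - 9334) + o(H(p(5)), 561))*(217726 + r(286, n)) = ((-125387 - 9334) - 26)*(217726 + (-970 + 5*(-5) + 5*286)) = (-134721 - 26)*(217726 + (-970 - 25 + 1430)) = -134747*(217726 + 435) = -134747*218161 = -29396540267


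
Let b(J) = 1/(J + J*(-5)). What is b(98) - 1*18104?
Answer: -7096769/392 ≈ -18104.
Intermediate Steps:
b(J) = -1/(4*J) (b(J) = 1/(J - 5*J) = 1/(-4*J) = -1/(4*J))
b(98) - 1*18104 = -¼/98 - 1*18104 = -¼*1/98 - 18104 = -1/392 - 18104 = -7096769/392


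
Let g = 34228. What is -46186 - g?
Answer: -80414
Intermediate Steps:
-46186 - g = -46186 - 1*34228 = -46186 - 34228 = -80414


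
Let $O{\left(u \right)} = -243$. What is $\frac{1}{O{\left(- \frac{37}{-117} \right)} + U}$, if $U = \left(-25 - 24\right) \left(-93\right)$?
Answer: $\frac{1}{4314} \approx 0.0002318$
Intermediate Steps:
$U = 4557$ ($U = \left(-49\right) \left(-93\right) = 4557$)
$\frac{1}{O{\left(- \frac{37}{-117} \right)} + U} = \frac{1}{-243 + 4557} = \frac{1}{4314}$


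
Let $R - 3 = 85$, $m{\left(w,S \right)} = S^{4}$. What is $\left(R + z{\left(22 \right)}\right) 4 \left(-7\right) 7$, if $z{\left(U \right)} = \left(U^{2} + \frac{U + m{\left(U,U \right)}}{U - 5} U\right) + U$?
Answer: $- \frac{1012185944}{17} \approx -5.954 \cdot 10^{7}$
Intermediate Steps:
$R = 88$ ($R = 3 + 85 = 88$)
$z{\left(U \right)} = U + U^{2} + \frac{U \left(U + U^{4}\right)}{-5 + U}$ ($z{\left(U \right)} = \left(U^{2} + \frac{U + U^{4}}{U - 5} U\right) + U = \left(U^{2} + \frac{U + U^{4}}{-5 + U} U\right) + U = \left(U^{2} + \frac{U \left(U + U^{4}\right)}{-5 + U}\right) + U = U + U^{2} + \frac{U \left(U + U^{4}\right)}{-5 + U}$)
$\left(R + z{\left(22 \right)}\right) 4 \left(-7\right) 7 = \left(88 + \frac{22 \left(-5 + 22^{2} + 22^{4} - 66\right)}{-5 + 22}\right) 4 \left(-7\right) 7 = \left(88 + \frac{22 \left(-5 + 484 + 234256 - 66\right)}{17}\right) \left(\left(-28\right) 7\right) = \left(88 + 22 \cdot \frac{1}{17} \cdot 234669\right) \left(-196\right) = \left(88 + \frac{5162718}{17}\right) \left(-196\right) = \frac{5164214}{17} \left(-196\right) = - \frac{1012185944}{17}$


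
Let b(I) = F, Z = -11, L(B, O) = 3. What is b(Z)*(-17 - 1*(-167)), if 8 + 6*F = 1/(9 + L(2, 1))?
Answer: -2375/12 ≈ -197.92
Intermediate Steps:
F = -95/72 (F = -4/3 + 1/(6*(9 + 3)) = -4/3 + (⅙)/12 = -4/3 + (⅙)*(1/12) = -4/3 + 1/72 = -95/72 ≈ -1.3194)
b(I) = -95/72
b(Z)*(-17 - 1*(-167)) = -95*(-17 - 1*(-167))/72 = -95*(-17 + 167)/72 = -95/72*150 = -2375/12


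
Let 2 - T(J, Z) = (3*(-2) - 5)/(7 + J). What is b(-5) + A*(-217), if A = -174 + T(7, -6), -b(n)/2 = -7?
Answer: 74335/2 ≈ 37168.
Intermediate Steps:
b(n) = 14 (b(n) = -2*(-7) = 14)
T(J, Z) = 2 + 11/(7 + J) (T(J, Z) = 2 - (3*(-2) - 5)/(7 + J) = 2 - (-6 - 5)/(7 + J) = 2 - (-11)/(7 + J) = 2 + 11/(7 + J))
A = -2397/14 (A = -174 + (25 + 2*7)/(7 + 7) = -174 + (25 + 14)/14 = -174 + (1/14)*39 = -174 + 39/14 = -2397/14 ≈ -171.21)
b(-5) + A*(-217) = 14 - 2397/14*(-217) = 14 + 74307/2 = 74335/2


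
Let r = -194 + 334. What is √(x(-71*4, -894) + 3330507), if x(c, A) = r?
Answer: √3330647 ≈ 1825.0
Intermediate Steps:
r = 140
x(c, A) = 140
√(x(-71*4, -894) + 3330507) = √(140 + 3330507) = √3330647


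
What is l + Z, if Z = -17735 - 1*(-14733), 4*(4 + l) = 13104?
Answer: 270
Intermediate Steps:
l = 3272 (l = -4 + (¼)*13104 = -4 + 3276 = 3272)
Z = -3002 (Z = -17735 + 14733 = -3002)
l + Z = 3272 - 3002 = 270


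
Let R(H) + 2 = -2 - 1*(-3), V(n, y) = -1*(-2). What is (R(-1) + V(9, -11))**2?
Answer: 1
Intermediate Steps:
V(n, y) = 2
R(H) = -1 (R(H) = -2 + (-2 - 1*(-3)) = -2 + (-2 + 3) = -2 + 1 = -1)
(R(-1) + V(9, -11))**2 = (-1 + 2)**2 = 1**2 = 1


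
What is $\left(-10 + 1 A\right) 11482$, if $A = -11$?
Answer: $-241122$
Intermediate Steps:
$\left(-10 + 1 A\right) 11482 = \left(-10 + 1 \left(-11\right)\right) 11482 = \left(-10 - 11\right) 11482 = \left(-21\right) 11482 = -241122$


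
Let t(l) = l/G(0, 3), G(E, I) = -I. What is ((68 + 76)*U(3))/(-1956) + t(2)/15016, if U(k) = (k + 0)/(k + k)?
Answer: -135307/3671412 ≈ -0.036854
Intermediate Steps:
U(k) = ½ (U(k) = k/((2*k)) = k*(1/(2*k)) = ½)
t(l) = -l/3 (t(l) = l/((-1*3)) = l/(-3) = l*(-⅓) = -l/3)
((68 + 76)*U(3))/(-1956) + t(2)/15016 = ((68 + 76)*(½))/(-1956) - ⅓*2/15016 = (144*(½))*(-1/1956) - ⅔*1/15016 = 72*(-1/1956) - 1/22524 = -6/163 - 1/22524 = -135307/3671412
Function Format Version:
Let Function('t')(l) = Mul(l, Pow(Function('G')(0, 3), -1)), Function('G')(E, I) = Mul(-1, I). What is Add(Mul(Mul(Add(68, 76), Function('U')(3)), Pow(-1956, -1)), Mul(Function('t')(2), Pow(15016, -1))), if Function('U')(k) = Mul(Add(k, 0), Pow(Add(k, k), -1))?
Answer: Rational(-135307, 3671412) ≈ -0.036854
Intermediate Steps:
Function('U')(k) = Rational(1, 2) (Function('U')(k) = Mul(k, Pow(Mul(2, k), -1)) = Mul(k, Mul(Rational(1, 2), Pow(k, -1))) = Rational(1, 2))
Function('t')(l) = Mul(Rational(-1, 3), l) (Function('t')(l) = Mul(l, Pow(Mul(-1, 3), -1)) = Mul(l, Pow(-3, -1)) = Mul(l, Rational(-1, 3)) = Mul(Rational(-1, 3), l))
Add(Mul(Mul(Add(68, 76), Function('U')(3)), Pow(-1956, -1)), Mul(Function('t')(2), Pow(15016, -1))) = Add(Mul(Mul(Add(68, 76), Rational(1, 2)), Pow(-1956, -1)), Mul(Mul(Rational(-1, 3), 2), Pow(15016, -1))) = Add(Mul(Mul(144, Rational(1, 2)), Rational(-1, 1956)), Mul(Rational(-2, 3), Rational(1, 15016))) = Add(Mul(72, Rational(-1, 1956)), Rational(-1, 22524)) = Add(Rational(-6, 163), Rational(-1, 22524)) = Rational(-135307, 3671412)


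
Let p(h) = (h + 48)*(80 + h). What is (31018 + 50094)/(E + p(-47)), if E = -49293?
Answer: -20278/12315 ≈ -1.6466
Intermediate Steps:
p(h) = (48 + h)*(80 + h)
(31018 + 50094)/(E + p(-47)) = (31018 + 50094)/(-49293 + (3840 + (-47)² + 128*(-47))) = 81112/(-49293 + (3840 + 2209 - 6016)) = 81112/(-49293 + 33) = 81112/(-49260) = 81112*(-1/49260) = -20278/12315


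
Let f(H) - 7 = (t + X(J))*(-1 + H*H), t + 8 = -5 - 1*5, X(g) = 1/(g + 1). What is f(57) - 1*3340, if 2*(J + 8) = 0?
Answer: -62261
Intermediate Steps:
J = -8 (J = -8 + (½)*0 = -8 + 0 = -8)
X(g) = 1/(1 + g)
t = -18 (t = -8 + (-5 - 1*5) = -8 + (-5 - 5) = -8 - 10 = -18)
f(H) = 176/7 - 127*H²/7 (f(H) = 7 + (-18 + 1/(1 - 8))*(-1 + H*H) = 7 + (-18 + 1/(-7))*(-1 + H²) = 7 + (-18 - ⅐)*(-1 + H²) = 7 - 127*(-1 + H²)/7 = 7 + (127/7 - 127*H²/7) = 176/7 - 127*H²/7)
f(57) - 1*3340 = (176/7 - 127/7*57²) - 1*3340 = (176/7 - 127/7*3249) - 3340 = (176/7 - 412623/7) - 3340 = -58921 - 3340 = -62261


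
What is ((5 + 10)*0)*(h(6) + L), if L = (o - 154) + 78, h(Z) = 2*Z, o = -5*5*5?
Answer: 0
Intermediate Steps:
o = -125 (o = -25*5 = -125)
L = -201 (L = (-125 - 154) + 78 = -279 + 78 = -201)
((5 + 10)*0)*(h(6) + L) = ((5 + 10)*0)*(2*6 - 201) = (15*0)*(12 - 201) = 0*(-189) = 0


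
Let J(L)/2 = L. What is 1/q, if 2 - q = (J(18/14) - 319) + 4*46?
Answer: 7/941 ≈ 0.0074389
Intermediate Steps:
J(L) = 2*L
q = 941/7 (q = 2 - ((2*(18/14) - 319) + 4*46) = 2 - ((2*(18*(1/14)) - 319) + 184) = 2 - ((2*(9/7) - 319) + 184) = 2 - ((18/7 - 319) + 184) = 2 - (-2215/7 + 184) = 2 - 1*(-927/7) = 2 + 927/7 = 941/7 ≈ 134.43)
1/q = 1/(941/7) = 7/941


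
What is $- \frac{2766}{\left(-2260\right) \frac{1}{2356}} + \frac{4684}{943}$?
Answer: $\frac{1538957542}{532795} \approx 2888.5$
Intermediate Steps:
$- \frac{2766}{\left(-2260\right) \frac{1}{2356}} + \frac{4684}{943} = - \frac{2766}{\left(-2260\right) \frac{1}{2356}} + 4684 \cdot \frac{1}{943} = - \frac{2766}{- \frac{565}{589}} + \frac{4684}{943} = \left(-2766\right) \left(- \frac{589}{565}\right) + \frac{4684}{943} = \frac{1629174}{565} + \frac{4684}{943} = \frac{1538957542}{532795}$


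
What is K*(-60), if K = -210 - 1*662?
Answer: 52320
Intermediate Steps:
K = -872 (K = -210 - 662 = -872)
K*(-60) = -872*(-60) = 52320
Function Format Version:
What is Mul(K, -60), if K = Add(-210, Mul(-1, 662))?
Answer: 52320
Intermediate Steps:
K = -872 (K = Add(-210, -662) = -872)
Mul(K, -60) = Mul(-872, -60) = 52320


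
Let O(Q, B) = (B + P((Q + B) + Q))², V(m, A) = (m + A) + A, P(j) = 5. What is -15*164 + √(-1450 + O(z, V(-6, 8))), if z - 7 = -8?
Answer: -2460 + 35*I ≈ -2460.0 + 35.0*I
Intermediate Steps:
z = -1 (z = 7 - 8 = -1)
V(m, A) = m + 2*A (V(m, A) = (A + m) + A = m + 2*A)
O(Q, B) = (5 + B)² (O(Q, B) = (B + 5)² = (5 + B)²)
-15*164 + √(-1450 + O(z, V(-6, 8))) = -15*164 + √(-1450 + (5 + (-6 + 2*8))²) = -2460 + √(-1450 + (5 + (-6 + 16))²) = -2460 + √(-1450 + (5 + 10)²) = -2460 + √(-1450 + 15²) = -2460 + √(-1450 + 225) = -2460 + √(-1225) = -2460 + 35*I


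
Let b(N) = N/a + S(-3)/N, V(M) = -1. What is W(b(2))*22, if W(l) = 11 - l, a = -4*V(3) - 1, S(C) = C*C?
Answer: 385/3 ≈ 128.33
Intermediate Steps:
S(C) = C²
a = 3 (a = -4*(-1) - 1 = 4 - 1 = 3)
b(N) = 9/N + N/3 (b(N) = N/3 + (-3)²/N = N*(⅓) + 9/N = N/3 + 9/N = 9/N + N/3)
W(b(2))*22 = (11 - (9/2 + (⅓)*2))*22 = (11 - (9*(½) + ⅔))*22 = (11 - (9/2 + ⅔))*22 = (11 - 1*31/6)*22 = (11 - 31/6)*22 = (35/6)*22 = 385/3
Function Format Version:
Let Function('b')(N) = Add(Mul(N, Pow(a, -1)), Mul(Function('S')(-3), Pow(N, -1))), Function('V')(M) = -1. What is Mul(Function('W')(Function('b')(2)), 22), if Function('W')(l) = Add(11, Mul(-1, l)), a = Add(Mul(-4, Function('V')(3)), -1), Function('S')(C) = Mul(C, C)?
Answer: Rational(385, 3) ≈ 128.33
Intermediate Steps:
Function('S')(C) = Pow(C, 2)
a = 3 (a = Add(Mul(-4, -1), -1) = Add(4, -1) = 3)
Function('b')(N) = Add(Mul(9, Pow(N, -1)), Mul(Rational(1, 3), N)) (Function('b')(N) = Add(Mul(N, Pow(3, -1)), Mul(Pow(-3, 2), Pow(N, -1))) = Add(Mul(N, Rational(1, 3)), Mul(9, Pow(N, -1))) = Add(Mul(Rational(1, 3), N), Mul(9, Pow(N, -1))) = Add(Mul(9, Pow(N, -1)), Mul(Rational(1, 3), N)))
Mul(Function('W')(Function('b')(2)), 22) = Mul(Add(11, Mul(-1, Add(Mul(9, Pow(2, -1)), Mul(Rational(1, 3), 2)))), 22) = Mul(Add(11, Mul(-1, Add(Mul(9, Rational(1, 2)), Rational(2, 3)))), 22) = Mul(Add(11, Mul(-1, Add(Rational(9, 2), Rational(2, 3)))), 22) = Mul(Add(11, Mul(-1, Rational(31, 6))), 22) = Mul(Add(11, Rational(-31, 6)), 22) = Mul(Rational(35, 6), 22) = Rational(385, 3)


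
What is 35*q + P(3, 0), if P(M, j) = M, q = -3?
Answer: -102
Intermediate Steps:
35*q + P(3, 0) = 35*(-3) + 3 = -105 + 3 = -102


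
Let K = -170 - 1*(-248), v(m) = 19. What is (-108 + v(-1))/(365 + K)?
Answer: -89/443 ≈ -0.20090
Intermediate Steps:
K = 78 (K = -170 + 248 = 78)
(-108 + v(-1))/(365 + K) = (-108 + 19)/(365 + 78) = -89/443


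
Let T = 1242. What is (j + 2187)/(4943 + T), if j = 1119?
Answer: 3306/6185 ≈ 0.53452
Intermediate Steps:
(j + 2187)/(4943 + T) = (1119 + 2187)/(4943 + 1242) = 3306/6185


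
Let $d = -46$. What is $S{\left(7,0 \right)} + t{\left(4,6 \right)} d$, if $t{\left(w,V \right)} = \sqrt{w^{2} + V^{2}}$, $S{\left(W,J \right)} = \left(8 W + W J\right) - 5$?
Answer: $51 - 92 \sqrt{13} \approx -280.71$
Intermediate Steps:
$S{\left(W,J \right)} = -5 + 8 W + J W$ ($S{\left(W,J \right)} = \left(8 W + J W\right) - 5 = -5 + 8 W + J W$)
$t{\left(w,V \right)} = \sqrt{V^{2} + w^{2}}$
$S{\left(7,0 \right)} + t{\left(4,6 \right)} d = \left(-5 + 8 \cdot 7 + 0 \cdot 7\right) + \sqrt{6^{2} + 4^{2}} \left(-46\right) = \left(-5 + 56 + 0\right) + \sqrt{36 + 16} \left(-46\right) = 51 + \sqrt{52} \left(-46\right) = 51 + 2 \sqrt{13} \left(-46\right) = 51 - 92 \sqrt{13}$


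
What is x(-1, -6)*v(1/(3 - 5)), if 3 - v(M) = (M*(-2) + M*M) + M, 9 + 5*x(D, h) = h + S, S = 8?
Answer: -63/20 ≈ -3.1500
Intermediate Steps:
x(D, h) = -⅕ + h/5 (x(D, h) = -9/5 + (h + 8)/5 = -9/5 + (8 + h)/5 = -9/5 + (8/5 + h/5) = -⅕ + h/5)
v(M) = 3 + M - M² (v(M) = 3 - ((M*(-2) + M*M) + M) = 3 - ((-2*M + M²) + M) = 3 - ((M² - 2*M) + M) = 3 - (M² - M) = 3 + (M - M²) = 3 + M - M²)
x(-1, -6)*v(1/(3 - 5)) = (-⅕ + (⅕)*(-6))*(3 + 1/(3 - 5) - (1/(3 - 5))²) = (-⅕ - 6/5)*(3 + 1/(-2) - (1/(-2))²) = -7*(3 - ½ - (-½)²)/5 = -7*(3 - ½ - 1*¼)/5 = -7*(3 - ½ - ¼)/5 = -7/5*9/4 = -63/20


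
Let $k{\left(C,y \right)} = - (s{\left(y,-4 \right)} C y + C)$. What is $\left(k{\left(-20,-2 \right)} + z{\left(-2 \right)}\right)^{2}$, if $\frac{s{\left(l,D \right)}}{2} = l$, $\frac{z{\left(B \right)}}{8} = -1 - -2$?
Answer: $35344$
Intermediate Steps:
$z{\left(B \right)} = 8$ ($z{\left(B \right)} = 8 \left(-1 - -2\right) = 8 \left(-1 + 2\right) = 8 \cdot 1 = 8$)
$s{\left(l,D \right)} = 2 l$
$k{\left(C,y \right)} = - C - 2 C y^{2}$ ($k{\left(C,y \right)} = - (2 y C y + C) = - (2 C y y + C) = - (2 C y^{2} + C) = - (C + 2 C y^{2}) = - C - 2 C y^{2}$)
$\left(k{\left(-20,-2 \right)} + z{\left(-2 \right)}\right)^{2} = \left(\left(-1\right) \left(-20\right) \left(1 + 2 \left(-2\right)^{2}\right) + 8\right)^{2} = \left(\left(-1\right) \left(-20\right) \left(1 + 2 \cdot 4\right) + 8\right)^{2} = \left(\left(-1\right) \left(-20\right) \left(1 + 8\right) + 8\right)^{2} = \left(\left(-1\right) \left(-20\right) 9 + 8\right)^{2} = \left(180 + 8\right)^{2} = 188^{2} = 35344$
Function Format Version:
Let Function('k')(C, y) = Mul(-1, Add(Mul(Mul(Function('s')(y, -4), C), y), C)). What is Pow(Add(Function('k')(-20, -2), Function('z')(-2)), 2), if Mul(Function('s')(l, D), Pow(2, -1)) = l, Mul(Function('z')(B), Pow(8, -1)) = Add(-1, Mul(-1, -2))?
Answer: 35344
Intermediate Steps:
Function('z')(B) = 8 (Function('z')(B) = Mul(8, Add(-1, Mul(-1, -2))) = Mul(8, Add(-1, 2)) = Mul(8, 1) = 8)
Function('s')(l, D) = Mul(2, l)
Function('k')(C, y) = Add(Mul(-1, C), Mul(-2, C, Pow(y, 2))) (Function('k')(C, y) = Mul(-1, Add(Mul(Mul(Mul(2, y), C), y), C)) = Mul(-1, Add(Mul(Mul(2, C, y), y), C)) = Mul(-1, Add(Mul(2, C, Pow(y, 2)), C)) = Mul(-1, Add(C, Mul(2, C, Pow(y, 2)))) = Add(Mul(-1, C), Mul(-2, C, Pow(y, 2))))
Pow(Add(Function('k')(-20, -2), Function('z')(-2)), 2) = Pow(Add(Mul(-1, -20, Add(1, Mul(2, Pow(-2, 2)))), 8), 2) = Pow(Add(Mul(-1, -20, Add(1, Mul(2, 4))), 8), 2) = Pow(Add(Mul(-1, -20, Add(1, 8)), 8), 2) = Pow(Add(Mul(-1, -20, 9), 8), 2) = Pow(Add(180, 8), 2) = Pow(188, 2) = 35344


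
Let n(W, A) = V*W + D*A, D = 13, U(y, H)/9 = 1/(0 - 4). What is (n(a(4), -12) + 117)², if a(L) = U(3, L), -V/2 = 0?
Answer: 1521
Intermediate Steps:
V = 0 (V = -2*0 = 0)
U(y, H) = -9/4 (U(y, H) = 9/(0 - 4) = 9/(-4) = 9*(-¼) = -9/4)
a(L) = -9/4
n(W, A) = 13*A (n(W, A) = 0*W + 13*A = 0 + 13*A = 13*A)
(n(a(4), -12) + 117)² = (13*(-12) + 117)² = (-156 + 117)² = (-39)² = 1521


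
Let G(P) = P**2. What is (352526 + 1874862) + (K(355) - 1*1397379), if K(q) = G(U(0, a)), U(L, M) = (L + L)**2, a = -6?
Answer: 830009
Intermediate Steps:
U(L, M) = 4*L**2 (U(L, M) = (2*L)**2 = 4*L**2)
K(q) = 0 (K(q) = (4*0**2)**2 = (4*0)**2 = 0**2 = 0)
(352526 + 1874862) + (K(355) - 1*1397379) = (352526 + 1874862) + (0 - 1*1397379) = 2227388 + (0 - 1397379) = 2227388 - 1397379 = 830009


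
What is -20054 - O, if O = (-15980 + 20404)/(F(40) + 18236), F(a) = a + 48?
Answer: -91868480/4581 ≈ -20054.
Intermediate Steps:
F(a) = 48 + a
O = 1106/4581 (O = (-15980 + 20404)/((48 + 40) + 18236) = 4424/(88 + 18236) = 4424/18324 = 4424*(1/18324) = 1106/4581 ≈ 0.24143)
-20054 - O = -20054 - 1*1106/4581 = -20054 - 1106/4581 = -91868480/4581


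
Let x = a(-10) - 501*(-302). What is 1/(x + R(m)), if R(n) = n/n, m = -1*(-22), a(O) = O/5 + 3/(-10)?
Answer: 10/1513007 ≈ 6.6094e-6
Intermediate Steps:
a(O) = -3/10 + O/5 (a(O) = O*(⅕) + 3*(-⅒) = O/5 - 3/10 = -3/10 + O/5)
m = 22
R(n) = 1
x = 1512997/10 (x = (-3/10 + (⅕)*(-10)) - 501*(-302) = (-3/10 - 2) + 151302 = -23/10 + 151302 = 1512997/10 ≈ 1.5130e+5)
1/(x + R(m)) = 1/(1512997/10 + 1) = 1/(1513007/10) = 10/1513007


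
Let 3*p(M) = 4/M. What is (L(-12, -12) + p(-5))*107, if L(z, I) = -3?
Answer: -5243/15 ≈ -349.53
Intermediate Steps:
p(M) = 4/(3*M) (p(M) = (4/M)/3 = 4/(3*M))
(L(-12, -12) + p(-5))*107 = (-3 + (4/3)/(-5))*107 = (-3 + (4/3)*(-1/5))*107 = (-3 - 4/15)*107 = -49/15*107 = -5243/15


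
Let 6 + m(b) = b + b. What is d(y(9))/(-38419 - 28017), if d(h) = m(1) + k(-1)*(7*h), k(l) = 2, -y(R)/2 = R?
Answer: 64/16609 ≈ 0.0038533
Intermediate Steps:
y(R) = -2*R
m(b) = -6 + 2*b (m(b) = -6 + (b + b) = -6 + 2*b)
d(h) = -4 + 14*h (d(h) = (-6 + 2*1) + 2*(7*h) = (-6 + 2) + 14*h = -4 + 14*h)
d(y(9))/(-38419 - 28017) = (-4 + 14*(-2*9))/(-38419 - 28017) = (-4 + 14*(-18))/(-66436) = (-4 - 252)*(-1/66436) = -256*(-1/66436) = 64/16609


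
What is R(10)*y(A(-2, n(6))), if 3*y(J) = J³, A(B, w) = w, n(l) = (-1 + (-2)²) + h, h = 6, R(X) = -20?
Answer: -4860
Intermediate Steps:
n(l) = 9 (n(l) = (-1 + (-2)²) + 6 = (-1 + 4) + 6 = 3 + 6 = 9)
y(J) = J³/3
R(10)*y(A(-2, n(6))) = -20*9³/3 = -20*729/3 = -20*243 = -4860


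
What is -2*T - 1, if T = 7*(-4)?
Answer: 55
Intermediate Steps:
T = -28
-2*T - 1 = -2*(-28) - 1 = 56 - 1 = 55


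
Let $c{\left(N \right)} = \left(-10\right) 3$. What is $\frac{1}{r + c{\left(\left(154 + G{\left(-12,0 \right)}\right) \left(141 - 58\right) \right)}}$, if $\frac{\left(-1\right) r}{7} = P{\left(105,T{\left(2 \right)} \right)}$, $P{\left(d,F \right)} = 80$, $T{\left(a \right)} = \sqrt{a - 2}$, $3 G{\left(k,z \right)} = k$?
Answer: $- \frac{1}{590} \approx -0.0016949$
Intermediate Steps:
$G{\left(k,z \right)} = \frac{k}{3}$
$T{\left(a \right)} = \sqrt{-2 + a}$
$c{\left(N \right)} = -30$
$r = -560$ ($r = \left(-7\right) 80 = -560$)
$\frac{1}{r + c{\left(\left(154 + G{\left(-12,0 \right)}\right) \left(141 - 58\right) \right)}} = \frac{1}{-560 - 30} = \frac{1}{-590} = - \frac{1}{590}$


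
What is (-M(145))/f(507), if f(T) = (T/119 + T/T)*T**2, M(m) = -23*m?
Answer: 396865/160912674 ≈ 0.0024663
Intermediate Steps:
f(T) = T**2*(1 + T/119) (f(T) = (T*(1/119) + 1)*T**2 = (T/119 + 1)*T**2 = (1 + T/119)*T**2 = T**2*(1 + T/119))
(-M(145))/f(507) = (-(-23)*145)/(((1/119)*507**2*(119 + 507))) = (-1*(-3335))/(((1/119)*257049*626)) = 3335/(160912674/119) = 3335*(119/160912674) = 396865/160912674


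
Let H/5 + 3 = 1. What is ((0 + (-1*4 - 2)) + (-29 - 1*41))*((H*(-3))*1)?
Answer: -2280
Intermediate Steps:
H = -10 (H = -15 + 5*1 = -15 + 5 = -10)
((0 + (-1*4 - 2)) + (-29 - 1*41))*((H*(-3))*1) = ((0 + (-1*4 - 2)) + (-29 - 1*41))*(-10*(-3)*1) = ((0 + (-4 - 2)) + (-29 - 41))*(30*1) = ((0 - 6) - 70)*30 = (-6 - 70)*30 = -76*30 = -2280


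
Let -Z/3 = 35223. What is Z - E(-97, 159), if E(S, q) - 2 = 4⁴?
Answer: -105927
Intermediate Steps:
Z = -105669 (Z = -3*35223 = -105669)
E(S, q) = 258 (E(S, q) = 2 + 4⁴ = 2 + 256 = 258)
Z - E(-97, 159) = -105669 - 1*258 = -105669 - 258 = -105927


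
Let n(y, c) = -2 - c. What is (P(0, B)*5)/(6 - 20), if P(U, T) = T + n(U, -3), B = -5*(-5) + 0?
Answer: -65/7 ≈ -9.2857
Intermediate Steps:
B = 25 (B = 25 + 0 = 25)
P(U, T) = 1 + T (P(U, T) = T + (-2 - 1*(-3)) = T + (-2 + 3) = T + 1 = 1 + T)
(P(0, B)*5)/(6 - 20) = ((1 + 25)*5)/(6 - 20) = (26*5)/(-14) = 130*(-1/14) = -65/7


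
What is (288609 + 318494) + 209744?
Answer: 816847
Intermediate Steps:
(288609 + 318494) + 209744 = 607103 + 209744 = 816847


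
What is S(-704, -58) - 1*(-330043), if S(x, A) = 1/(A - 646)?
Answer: 232350271/704 ≈ 3.3004e+5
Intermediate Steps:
S(x, A) = 1/(-646 + A)
S(-704, -58) - 1*(-330043) = 1/(-646 - 58) - 1*(-330043) = 1/(-704) + 330043 = -1/704 + 330043 = 232350271/704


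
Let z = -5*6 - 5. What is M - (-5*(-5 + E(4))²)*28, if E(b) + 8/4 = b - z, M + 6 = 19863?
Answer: 163217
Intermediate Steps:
M = 19857 (M = -6 + 19863 = 19857)
z = -35 (z = -30 - 5 = -35)
E(b) = 33 + b (E(b) = -2 + (b - 1*(-35)) = -2 + (b + 35) = -2 + (35 + b) = 33 + b)
M - (-5*(-5 + E(4))²)*28 = 19857 - (-5*(-5 + (33 + 4))²)*28 = 19857 - (-5*(-5 + 37)²)*28 = 19857 - (-5*32²)*28 = 19857 - (-5*1024)*28 = 19857 - (-5120)*28 = 19857 - 1*(-143360) = 19857 + 143360 = 163217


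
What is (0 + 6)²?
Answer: 36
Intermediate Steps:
(0 + 6)² = 6² = 36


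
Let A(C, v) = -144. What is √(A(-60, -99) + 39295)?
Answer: 7*√799 ≈ 197.87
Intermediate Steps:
√(A(-60, -99) + 39295) = √(-144 + 39295) = √39151 = 7*√799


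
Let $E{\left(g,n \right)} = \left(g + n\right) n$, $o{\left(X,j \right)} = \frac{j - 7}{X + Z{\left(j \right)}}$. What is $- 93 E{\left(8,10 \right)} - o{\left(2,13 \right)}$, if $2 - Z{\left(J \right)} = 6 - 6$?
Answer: $- \frac{33483}{2} \approx -16742.0$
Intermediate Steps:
$Z{\left(J \right)} = 2$ ($Z{\left(J \right)} = 2 - \left(6 - 6\right) = 2 - 0 = 2 + 0 = 2$)
$o{\left(X,j \right)} = \frac{-7 + j}{2 + X}$ ($o{\left(X,j \right)} = \frac{j - 7}{X + 2} = \frac{-7 + j}{2 + X}$)
$E{\left(g,n \right)} = n \left(g + n\right)$
$- 93 E{\left(8,10 \right)} - o{\left(2,13 \right)} = - 93 \cdot 10 \left(8 + 10\right) - \frac{-7 + 13}{2 + 2} = - 93 \cdot 10 \cdot 18 - \frac{1}{4} \cdot 6 = \left(-93\right) 180 - \frac{1}{4} \cdot 6 = -16740 - \frac{3}{2} = - \frac{33483}{2}$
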